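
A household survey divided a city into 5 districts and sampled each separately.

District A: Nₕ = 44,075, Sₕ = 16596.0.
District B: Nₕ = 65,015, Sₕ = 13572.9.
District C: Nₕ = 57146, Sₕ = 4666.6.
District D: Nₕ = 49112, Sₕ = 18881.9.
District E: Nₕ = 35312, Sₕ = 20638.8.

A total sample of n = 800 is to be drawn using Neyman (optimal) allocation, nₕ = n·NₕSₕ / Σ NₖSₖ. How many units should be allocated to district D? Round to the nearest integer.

A: NₕSₕ = 44075·16596.0 = 731468700
B: NₕSₕ = 65015·13572.9 = 882442093.5
C: NₕSₕ = 57146·4666.6 = 266677523.6
D: NₕSₕ = 49112·18881.9 = 927327872.8
E: NₕSₕ = 35312·20638.8 = 728797305.6
Σ NₕSₕ = 3536713495.5.
n_D = 800·927327872.8/3536713495.5 = 209.760... → 210.

210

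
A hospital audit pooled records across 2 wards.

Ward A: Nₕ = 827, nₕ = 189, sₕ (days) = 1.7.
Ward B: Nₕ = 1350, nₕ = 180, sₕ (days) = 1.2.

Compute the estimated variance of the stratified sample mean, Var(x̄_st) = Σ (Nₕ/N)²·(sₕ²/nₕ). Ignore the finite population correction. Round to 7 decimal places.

0.0052830

N = 2177. Term for each stratum: Wₕ²sₕ²/nₕ.
Var(x̄_st) = 0.0022066335 + 0.0030763849 = 0.0052830183 → 0.0052830.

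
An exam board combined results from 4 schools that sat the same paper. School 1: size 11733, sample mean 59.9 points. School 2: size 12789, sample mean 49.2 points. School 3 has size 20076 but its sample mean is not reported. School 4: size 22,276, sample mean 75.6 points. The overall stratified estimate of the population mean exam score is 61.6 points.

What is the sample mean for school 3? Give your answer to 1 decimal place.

55.0

N = 11733 + 12789 + 20076 + 22276 = 66874.
Overall total = μ·N = 61.6·66874 = 4119438.4.
Subtract the known strata: 11733·59.9 + 12789·49.2 + 22276·75.6 = 3016091.1.
Remaining total for school 3: 4119438.4 − 3016091.1 = 1103347.3.
Divide by its size: 1103347.3 / 20076 = 54.959... → 55.0.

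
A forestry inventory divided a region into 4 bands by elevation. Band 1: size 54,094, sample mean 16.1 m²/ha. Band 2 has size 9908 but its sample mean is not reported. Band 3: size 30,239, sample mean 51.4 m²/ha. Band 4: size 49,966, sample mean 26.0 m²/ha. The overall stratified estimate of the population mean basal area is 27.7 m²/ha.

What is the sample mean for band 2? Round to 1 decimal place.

N = 54094 + 9908 + 30239 + 49966 = 144207.
Overall total = μ·N = 27.7·144207 = 3994533.9.
Subtract the known strata: 54094·16.1 + 30239·51.4 + 49966·26.0 = 3724314.
Remaining total for band 2: 3994533.9 − 3724314 = 270219.9.
Divide by its size: 270219.9 / 9908 = 27.273... → 27.3.

27.3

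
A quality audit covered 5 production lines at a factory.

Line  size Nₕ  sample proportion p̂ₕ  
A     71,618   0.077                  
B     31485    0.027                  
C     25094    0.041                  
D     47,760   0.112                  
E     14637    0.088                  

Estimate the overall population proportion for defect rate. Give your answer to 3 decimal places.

0.074

N = 71618 + 31485 + 25094 + 47760 + 14637 = 190594.
Overall proportion = Σ (Nₕ/N)·p̂ₕ.
Σ Nₕp̂ₕ = 5514.586 + 850.095 + 1028.854 + 5349.12 + 1288.056 = 14030.711.
14030.711 / 190594 = 0.07362... → 0.074.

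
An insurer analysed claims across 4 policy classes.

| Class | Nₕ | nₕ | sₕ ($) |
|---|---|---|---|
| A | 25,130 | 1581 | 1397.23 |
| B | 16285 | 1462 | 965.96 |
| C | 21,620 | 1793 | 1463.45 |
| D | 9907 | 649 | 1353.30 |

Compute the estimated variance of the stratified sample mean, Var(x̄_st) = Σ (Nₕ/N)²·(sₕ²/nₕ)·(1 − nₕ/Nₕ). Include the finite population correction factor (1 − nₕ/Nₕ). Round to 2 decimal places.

N = 72942; Wₕ = Nₕ/N.
class A: (25130/72942)²·1397.23²/1581·(1 − 1581/25130) = 137.34522
class B: (16285/72942)²·965.96²/1462·(1 − 1462/16285) = 28.95606
class C: (21620/72942)²·1463.45²/1793·(1 − 1793/21620) = 96.23496
class D: (9907/72942)²·1353.30²/649·(1 − 649/9907) = 48.64604
Sum = 311.18227 → 311.18.

311.18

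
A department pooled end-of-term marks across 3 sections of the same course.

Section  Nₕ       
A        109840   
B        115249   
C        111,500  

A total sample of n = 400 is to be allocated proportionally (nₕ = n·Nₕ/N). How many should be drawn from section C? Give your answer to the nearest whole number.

133

Share of section C = 111500/336589 = 0.33126.
Allocate 400 × 0.33126 = 132.506... → 133.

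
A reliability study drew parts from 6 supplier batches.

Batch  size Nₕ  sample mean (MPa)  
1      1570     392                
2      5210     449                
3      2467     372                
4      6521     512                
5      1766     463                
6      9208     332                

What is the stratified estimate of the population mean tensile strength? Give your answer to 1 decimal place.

414.6

x̄_st = (Σ Nₕx̄ₕ) / (Σ Nₕ) = (1570·392 + 5210·449 + 2467·372 + 6521·512 + 1766·463 + 9208·332) / 26742
= 11085920 / 26742 = 414.551... → 414.6.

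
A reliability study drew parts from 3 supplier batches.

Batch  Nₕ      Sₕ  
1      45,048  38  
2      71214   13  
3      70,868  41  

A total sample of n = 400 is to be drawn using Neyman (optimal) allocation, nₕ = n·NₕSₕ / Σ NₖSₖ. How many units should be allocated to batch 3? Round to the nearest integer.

1: NₕSₕ = 45048·38 = 1711824
2: NₕSₕ = 71214·13 = 925782
3: NₕSₕ = 70868·41 = 2905588
Σ NₕSₕ = 5543194.
n_3 = 400·2905588/5543194 = 209.669... → 210.

210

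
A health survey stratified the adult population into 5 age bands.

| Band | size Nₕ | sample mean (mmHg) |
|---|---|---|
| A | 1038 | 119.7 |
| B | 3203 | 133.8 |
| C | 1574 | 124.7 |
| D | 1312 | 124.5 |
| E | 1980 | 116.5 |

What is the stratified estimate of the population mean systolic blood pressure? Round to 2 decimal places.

N = 9107; weights Wₕ = Nₕ/N = (0.1140, 0.3517, 0.1728, 0.1441, 0.2174).
x̄_st = Σ Wₕ·x̄ₕ = 0.1140·119.7 + 0.3517·133.8 + 0.1728·124.7 + 0.1441·124.5 + 0.2174·116.5 ≈ 125.5190...
→ 125.52.

125.52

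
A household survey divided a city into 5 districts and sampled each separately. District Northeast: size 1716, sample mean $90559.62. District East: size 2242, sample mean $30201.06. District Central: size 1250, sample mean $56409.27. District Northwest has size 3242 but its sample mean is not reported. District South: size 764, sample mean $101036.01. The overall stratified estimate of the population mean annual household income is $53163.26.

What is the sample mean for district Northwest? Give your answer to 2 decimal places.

36715.64

Σ Nₕx̄ₕ = N·μ, so 3242·x̄_Northwest = 9214·53163.26 − (1716·90559.62 + 2242·30201.06 + 1250·56409.27 + 764·101036.01).
= 489846277.64 − 370814183.58 = 119032094.06.
x̄_Northwest = 119032094.06 / 3242 = 36715.6367... → 36715.64.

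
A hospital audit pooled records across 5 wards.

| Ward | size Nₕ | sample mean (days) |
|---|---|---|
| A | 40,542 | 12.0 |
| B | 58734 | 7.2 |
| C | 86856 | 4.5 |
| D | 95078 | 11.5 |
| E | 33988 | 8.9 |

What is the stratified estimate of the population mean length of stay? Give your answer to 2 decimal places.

8.55

N = 40542 + 58734 + 86856 + 95078 + 33988 = 315198.
The stratified mean weights each stratum mean by its population share Nₕ/N.
Σ Nₕx̄ₕ = 40542·12.0 + 58734·7.2 + 86856·4.5 + 95078·11.5 + 33988·8.9 = 486504 + 422884.8 + 390852 + 1093397 + 302493.2 = 2696131.
Divide by N: 2696131 / 315198 = 8.5538... → 8.55.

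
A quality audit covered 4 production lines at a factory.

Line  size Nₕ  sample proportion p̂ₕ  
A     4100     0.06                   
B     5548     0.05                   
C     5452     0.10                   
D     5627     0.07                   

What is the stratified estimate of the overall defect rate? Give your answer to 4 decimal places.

0.0706

N = 4100 + 5548 + 5452 + 5627 = 20727.
Overall proportion = Σ (Nₕ/N)·p̂ₕ.
Σ Nₕp̂ₕ = 246 + 277.4 + 545.2 + 393.89 = 1462.49.
1462.49 / 20727 = 0.070560... → 0.0706.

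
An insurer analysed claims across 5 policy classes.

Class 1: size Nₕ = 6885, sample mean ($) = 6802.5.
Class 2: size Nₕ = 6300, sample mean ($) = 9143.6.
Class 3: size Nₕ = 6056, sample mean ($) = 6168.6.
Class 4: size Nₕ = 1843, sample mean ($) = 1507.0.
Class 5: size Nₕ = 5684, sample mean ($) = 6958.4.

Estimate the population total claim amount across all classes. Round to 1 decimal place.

184125880.7

Population total = Σ Nₕ·x̄ₕ (each stratum's size times its mean).
6885·6802.5 + 6300·9143.6 + 6056·6168.6 + 1843·1507.0 + 5684·6958.4 = 46835212.5 + 57604680 + 37357041.6 + 2777401 + 39551545.6 = 184125880.7.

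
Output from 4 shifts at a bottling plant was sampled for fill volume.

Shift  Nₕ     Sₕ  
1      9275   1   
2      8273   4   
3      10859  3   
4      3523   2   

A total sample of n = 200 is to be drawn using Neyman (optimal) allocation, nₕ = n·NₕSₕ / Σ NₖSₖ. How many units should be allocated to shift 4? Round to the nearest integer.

Σ NₕSₕ = 9275·1 + 8273·4 + 10859·3 + 3523·2 = 81990.
Share for 4: 7046/81990 = 0.08594.
n_4 = 200 × 0.08594 = 17.187... → 17.

17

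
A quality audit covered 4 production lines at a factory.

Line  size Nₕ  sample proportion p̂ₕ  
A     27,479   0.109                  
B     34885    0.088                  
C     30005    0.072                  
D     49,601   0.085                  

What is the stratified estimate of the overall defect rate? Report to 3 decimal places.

N = 27479 + 34885 + 30005 + 49601 = 141970.
Overall proportion = Σ (Nₕ/N)·p̂ₕ.
Σ Nₕp̂ₕ = 2995.211 + 3069.88 + 2160.36 + 4216.085 = 12441.536.
12441.536 / 141970 = 0.08763... → 0.088.

0.088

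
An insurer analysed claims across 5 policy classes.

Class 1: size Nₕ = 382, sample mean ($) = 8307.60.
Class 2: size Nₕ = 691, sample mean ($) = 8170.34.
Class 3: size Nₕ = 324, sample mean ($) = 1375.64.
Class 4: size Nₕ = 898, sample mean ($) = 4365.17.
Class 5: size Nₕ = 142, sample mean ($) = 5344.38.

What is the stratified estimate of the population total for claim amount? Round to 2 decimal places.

1: 382·8307.60 = 3173503.2
2: 691·8170.34 = 5645704.94
3: 324·1375.64 = 445707.36
4: 898·4365.17 = 3919922.66
5: 142·5344.38 = 758901.96
τ̂ = Σ Nₕx̄ₕ = 13943740.12.

13943740.12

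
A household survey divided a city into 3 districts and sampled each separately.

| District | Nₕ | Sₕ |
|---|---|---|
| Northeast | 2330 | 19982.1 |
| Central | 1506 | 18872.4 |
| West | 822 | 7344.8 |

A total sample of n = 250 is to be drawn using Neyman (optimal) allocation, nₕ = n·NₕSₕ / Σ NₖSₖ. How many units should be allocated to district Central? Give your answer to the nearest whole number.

Northeast: NₕSₕ = 2330·19982.1 = 46558293
Central: NₕSₕ = 1506·18872.4 = 28421834.4
West: NₕSₕ = 822·7344.8 = 6037425.6
Σ NₕSₕ = 81017553.
n_Central = 250·28421834.4/81017553 = 87.703... → 88.

88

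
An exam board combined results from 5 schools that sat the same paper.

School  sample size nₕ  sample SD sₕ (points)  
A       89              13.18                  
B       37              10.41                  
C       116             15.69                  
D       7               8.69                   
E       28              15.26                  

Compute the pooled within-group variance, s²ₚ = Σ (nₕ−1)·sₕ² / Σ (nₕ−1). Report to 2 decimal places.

199.41

A: (89−1)·13.18² = 88·173.7124 = 15286.6912
B: (37−1)·10.41² = 36·108.3681 = 3901.2516
C: (116−1)·15.69² = 115·246.1761 = 28310.2515
D: (7−1)·8.69² = 6·75.5161 = 453.0966
E: (28−1)·15.26² = 27·232.8676 = 6287.4252
Numerator = 54238.7161; denominator = Σ(nₕ−1) = 272.
s²ₚ = 54238.7161/272 = 199.4070... → 199.41.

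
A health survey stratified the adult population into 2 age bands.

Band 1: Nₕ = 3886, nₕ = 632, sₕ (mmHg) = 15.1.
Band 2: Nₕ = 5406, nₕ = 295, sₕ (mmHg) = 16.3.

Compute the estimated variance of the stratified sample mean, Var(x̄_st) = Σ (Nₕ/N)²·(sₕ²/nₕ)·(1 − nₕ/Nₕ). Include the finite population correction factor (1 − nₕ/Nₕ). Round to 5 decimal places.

N = 9292. Term for each stratum: Wₕ²sₕ²/nₕ·(1−nₕ/Nₕ).
Var(x̄_st) = 0.05283707 + 0.28821509 = 0.34105216 → 0.34105.

0.34105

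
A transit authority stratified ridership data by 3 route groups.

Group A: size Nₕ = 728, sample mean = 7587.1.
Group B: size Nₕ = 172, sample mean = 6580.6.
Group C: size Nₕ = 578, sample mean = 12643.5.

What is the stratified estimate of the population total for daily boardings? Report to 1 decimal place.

13963215.0

A: 728·7587.1 = 5523408.8
B: 172·6580.6 = 1131863.2
C: 578·12643.5 = 7307943
τ̂ = Σ Nₕx̄ₕ = 13963215.0.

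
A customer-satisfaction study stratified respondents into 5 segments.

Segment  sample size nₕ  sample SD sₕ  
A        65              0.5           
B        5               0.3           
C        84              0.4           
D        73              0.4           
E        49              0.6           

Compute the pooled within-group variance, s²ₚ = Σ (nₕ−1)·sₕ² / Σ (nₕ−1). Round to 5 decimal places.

0.21565

A: (65−1)·0.5² = 64·0.25 = 16
B: (5−1)·0.3² = 4·0.09 = 0.36
C: (84−1)·0.4² = 83·0.16 = 13.28
D: (73−1)·0.4² = 72·0.16 = 11.52
E: (49−1)·0.6² = 48·0.36 = 17.28
Numerator = 58.44; denominator = Σ(nₕ−1) = 271.
s²ₚ = 58.44/271 = 0.2156458... → 0.21565.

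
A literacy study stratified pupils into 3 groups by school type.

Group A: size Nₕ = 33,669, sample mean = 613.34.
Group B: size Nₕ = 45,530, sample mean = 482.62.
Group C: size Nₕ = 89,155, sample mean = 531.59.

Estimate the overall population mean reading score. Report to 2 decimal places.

534.70

N = 168354; weights Wₕ = Nₕ/N = (0.2000, 0.2704, 0.5296).
x̄_st = Σ Wₕ·x̄ₕ = 0.2000·613.34 + 0.2704·482.62 + 0.5296·531.59 ≈ 534.6956...
→ 534.70.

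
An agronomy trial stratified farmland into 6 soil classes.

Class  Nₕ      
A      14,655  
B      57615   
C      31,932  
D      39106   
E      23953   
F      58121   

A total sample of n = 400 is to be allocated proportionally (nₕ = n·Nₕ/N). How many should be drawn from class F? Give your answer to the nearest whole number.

N = 14655 + 57615 + 31932 + 39106 + 23953 + 58121 = 225382.
n_F = 400·58121/225382 = 103.151... → 103.

103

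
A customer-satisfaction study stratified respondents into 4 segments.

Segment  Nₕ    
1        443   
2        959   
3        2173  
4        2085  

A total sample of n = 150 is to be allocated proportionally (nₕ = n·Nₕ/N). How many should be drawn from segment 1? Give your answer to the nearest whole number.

N = 443 + 959 + 2173 + 2085 = 5660.
n_1 = 150·443/5660 = 11.740... → 12.

12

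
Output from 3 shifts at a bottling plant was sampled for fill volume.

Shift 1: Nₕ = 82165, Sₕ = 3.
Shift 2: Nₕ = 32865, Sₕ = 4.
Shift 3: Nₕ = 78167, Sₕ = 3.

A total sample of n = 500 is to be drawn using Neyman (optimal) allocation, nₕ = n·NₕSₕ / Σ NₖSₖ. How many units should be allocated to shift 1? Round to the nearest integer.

Σ NₕSₕ = 82165·3 + 32865·4 + 78167·3 = 612456.
Share for 1: 246495/612456 = 0.40247.
n_1 = 500 × 0.40247 = 201.235... → 201.

201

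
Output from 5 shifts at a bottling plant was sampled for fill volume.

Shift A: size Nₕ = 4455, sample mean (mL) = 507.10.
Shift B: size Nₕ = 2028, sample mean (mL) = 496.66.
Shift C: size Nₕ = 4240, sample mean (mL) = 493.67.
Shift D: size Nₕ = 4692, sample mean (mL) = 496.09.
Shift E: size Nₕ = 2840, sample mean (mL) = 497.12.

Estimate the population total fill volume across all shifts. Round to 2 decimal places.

9098992.86

Population total = Σ Nₕ·x̄ₕ (each stratum's size times its mean).
4455·507.10 + 2028·496.66 + 4240·493.67 + 4692·496.09 + 2840·497.12 = 2259130.5 + 1007226.48 + 2093160.8 + 2327654.28 + 1411820.8 = 9098992.86.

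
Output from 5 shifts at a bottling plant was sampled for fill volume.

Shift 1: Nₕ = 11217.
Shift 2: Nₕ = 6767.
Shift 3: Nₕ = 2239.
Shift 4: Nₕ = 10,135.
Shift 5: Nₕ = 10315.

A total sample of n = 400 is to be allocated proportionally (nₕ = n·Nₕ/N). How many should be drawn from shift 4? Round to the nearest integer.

100

N = 11217 + 6767 + 2239 + 10135 + 10315 = 40673.
n_4 = 400·10135/40673 = 99.673... → 100.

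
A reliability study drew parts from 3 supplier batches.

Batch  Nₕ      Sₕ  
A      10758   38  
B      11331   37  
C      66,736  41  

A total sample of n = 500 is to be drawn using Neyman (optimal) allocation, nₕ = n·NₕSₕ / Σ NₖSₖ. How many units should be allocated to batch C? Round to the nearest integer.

384

Σ NₕSₕ = 10758·38 + 11331·37 + 66736·41 = 3564227.
Share for C: 2736176/3564227 = 0.76768.
n_C = 500 × 0.76768 = 383.839... → 384.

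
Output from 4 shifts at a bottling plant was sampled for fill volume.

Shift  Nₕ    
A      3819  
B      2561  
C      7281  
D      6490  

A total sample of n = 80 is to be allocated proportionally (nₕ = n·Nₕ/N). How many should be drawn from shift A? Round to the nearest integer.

N = 3819 + 2561 + 7281 + 6490 = 20151.
n_A = 80·3819/20151 = 15.162... → 15.

15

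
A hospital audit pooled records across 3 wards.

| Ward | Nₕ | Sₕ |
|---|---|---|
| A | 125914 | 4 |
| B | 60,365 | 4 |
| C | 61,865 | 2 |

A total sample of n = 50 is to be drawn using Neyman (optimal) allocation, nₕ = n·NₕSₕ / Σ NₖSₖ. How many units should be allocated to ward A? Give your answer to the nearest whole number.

A: NₕSₕ = 125914·4 = 503656
B: NₕSₕ = 60365·4 = 241460
C: NₕSₕ = 61865·2 = 123730
Σ NₕSₕ = 868846.
n_A = 50·503656/868846 = 28.984... → 29.

29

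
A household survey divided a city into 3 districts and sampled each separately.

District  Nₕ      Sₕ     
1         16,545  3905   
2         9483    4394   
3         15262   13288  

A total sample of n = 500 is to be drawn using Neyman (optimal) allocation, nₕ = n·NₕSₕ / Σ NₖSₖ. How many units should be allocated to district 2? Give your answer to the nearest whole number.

1: NₕSₕ = 16545·3905 = 64608225
2: NₕSₕ = 9483·4394 = 41668302
3: NₕSₕ = 15262·13288 = 202801456
Σ NₕSₕ = 309077983.
n_2 = 500·41668302/309077983 = 67.407... → 67.

67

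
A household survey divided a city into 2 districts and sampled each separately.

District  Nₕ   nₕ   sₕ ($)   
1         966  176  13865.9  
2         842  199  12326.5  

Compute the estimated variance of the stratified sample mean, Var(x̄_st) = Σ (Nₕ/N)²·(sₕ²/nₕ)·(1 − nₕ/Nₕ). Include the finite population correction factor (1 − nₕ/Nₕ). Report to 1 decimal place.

N = 1808; Wₕ = Nₕ/N.
district 1: (966/1808)²·13865.9²/176·(1 − 176/966) = 255029.7382
district 2: (842/1808)²·12326.5²/199·(1 − 199/842) = 126459.8598
Sum = 381489.5980 → 381489.6.

381489.6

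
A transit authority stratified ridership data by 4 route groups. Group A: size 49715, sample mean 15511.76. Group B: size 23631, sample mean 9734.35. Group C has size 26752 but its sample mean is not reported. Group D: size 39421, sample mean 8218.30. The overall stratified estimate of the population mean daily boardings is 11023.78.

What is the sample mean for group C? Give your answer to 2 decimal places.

7956.55

N = 49715 + 23631 + 26752 + 39421 = 139519.
Overall total = μ·N = 11023.78·139519 = 1538026761.82.
Subtract the known strata: 49715·15511.76 + 23631·9734.35 + 39421·8218.30 = 1325173177.55.
Remaining total for group C: 1538026761.82 − 1325173177.55 = 212853584.27.
Divide by its size: 212853584.27 / 26752 = 7956.5485... → 7956.55.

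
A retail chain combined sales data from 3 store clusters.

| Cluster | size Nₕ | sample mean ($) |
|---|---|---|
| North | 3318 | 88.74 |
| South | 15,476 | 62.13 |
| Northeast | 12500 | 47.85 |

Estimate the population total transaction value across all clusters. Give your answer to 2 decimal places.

North: 3318·88.74 = 294439.32
South: 15476·62.13 = 961523.88
Northeast: 12500·47.85 = 598125
τ̂ = Σ Nₕx̄ₕ = 1854088.20.

1854088.20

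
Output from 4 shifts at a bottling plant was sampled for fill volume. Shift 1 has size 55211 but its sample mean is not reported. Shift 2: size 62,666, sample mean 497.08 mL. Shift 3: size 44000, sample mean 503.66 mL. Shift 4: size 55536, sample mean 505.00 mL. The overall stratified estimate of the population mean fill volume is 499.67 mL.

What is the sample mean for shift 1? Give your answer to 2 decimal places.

Σ Nₕx̄ₕ = N·μ, so 55211·x̄_1 = 217413·499.67 − (62666·497.08 + 44000·503.66 + 55536·505.00).
= 108634753.71 − 81356735.28 = 27278018.43.
x̄_1 = 27278018.43 / 55211 = 494.0685... → 494.07.

494.07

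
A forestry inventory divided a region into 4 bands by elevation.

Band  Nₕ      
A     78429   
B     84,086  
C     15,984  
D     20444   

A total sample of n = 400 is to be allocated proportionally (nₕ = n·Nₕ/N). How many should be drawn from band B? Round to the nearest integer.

169

N = 78429 + 84086 + 15984 + 20444 = 198943.
n_B = 400·84086/198943 = 169.066... → 169.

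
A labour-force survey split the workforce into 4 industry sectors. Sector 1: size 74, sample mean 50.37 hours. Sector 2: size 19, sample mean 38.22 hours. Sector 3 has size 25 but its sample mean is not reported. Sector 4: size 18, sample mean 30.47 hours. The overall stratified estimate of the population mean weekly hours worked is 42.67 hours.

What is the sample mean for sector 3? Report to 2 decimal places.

32.04

Σ Nₕx̄ₕ = N·μ, so 25·x̄_3 = 136·42.67 − (74·50.37 + 19·38.22 + 18·30.47).
= 5803.12 − 5002.02 = 801.1.
x̄_3 = 801.1 / 25 = 32.044 → 32.04.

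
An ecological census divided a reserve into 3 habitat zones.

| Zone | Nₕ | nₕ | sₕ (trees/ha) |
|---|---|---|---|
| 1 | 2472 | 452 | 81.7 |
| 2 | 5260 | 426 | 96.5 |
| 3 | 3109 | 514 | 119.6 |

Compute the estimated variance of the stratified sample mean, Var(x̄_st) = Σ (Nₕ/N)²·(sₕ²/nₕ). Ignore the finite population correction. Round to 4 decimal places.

8.2027

N = 10841; Wₕ = Nₕ/N.
zone 1: (2472/10841)²·81.7²/452 = 0.7678280
zone 2: (5260/10841)²·96.5²/426 = 5.1460953
zone 3: (3109/10841)²·119.6²/514 = 2.2887692
Sum = 8.2026925 → 8.2027.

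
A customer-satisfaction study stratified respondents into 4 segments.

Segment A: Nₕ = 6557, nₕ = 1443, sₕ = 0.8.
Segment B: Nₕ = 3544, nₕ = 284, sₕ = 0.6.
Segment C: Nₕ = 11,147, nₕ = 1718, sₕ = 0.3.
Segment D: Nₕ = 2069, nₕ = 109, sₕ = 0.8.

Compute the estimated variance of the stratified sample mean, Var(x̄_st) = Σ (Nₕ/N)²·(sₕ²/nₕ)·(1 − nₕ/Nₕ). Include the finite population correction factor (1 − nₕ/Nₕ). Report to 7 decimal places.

N = 23317. Term for each stratum: Wₕ²sₕ²/nₕ·(1−nₕ/Nₕ).
Var(x̄_st) = 0.0000273548 + 0.0000269371 + 0.0000101274 + 0.0000437950 = 0.0001082143 → 0.0001082.

0.0001082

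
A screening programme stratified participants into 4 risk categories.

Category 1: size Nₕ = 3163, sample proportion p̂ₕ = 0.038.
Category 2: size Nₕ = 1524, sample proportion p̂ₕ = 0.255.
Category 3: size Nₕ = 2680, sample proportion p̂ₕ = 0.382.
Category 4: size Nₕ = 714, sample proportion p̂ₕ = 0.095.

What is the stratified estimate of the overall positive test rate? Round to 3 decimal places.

0.198

Wₕ = Nₕ/N with N = 8081: 0.3914, 0.1886, 0.3316, 0.0884.
p̂_st = 0.3914·0.038 + 0.1886·0.255 + 0.3316·0.382 + 0.0884·0.095 ≈ 0.19805... → 0.198.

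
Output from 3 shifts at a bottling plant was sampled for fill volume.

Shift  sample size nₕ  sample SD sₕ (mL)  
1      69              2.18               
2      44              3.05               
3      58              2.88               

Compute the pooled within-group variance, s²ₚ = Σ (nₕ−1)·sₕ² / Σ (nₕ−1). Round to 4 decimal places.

7.1188

1: (69−1)·2.18² = 68·4.7524 = 323.1632
2: (44−1)·3.05² = 43·9.3025 = 400.0075
3: (58−1)·2.88² = 57·8.2944 = 472.7808
Numerator = 1195.9515; denominator = Σ(nₕ−1) = 168.
s²ₚ = 1195.9515/168 = 7.118759... → 7.1188.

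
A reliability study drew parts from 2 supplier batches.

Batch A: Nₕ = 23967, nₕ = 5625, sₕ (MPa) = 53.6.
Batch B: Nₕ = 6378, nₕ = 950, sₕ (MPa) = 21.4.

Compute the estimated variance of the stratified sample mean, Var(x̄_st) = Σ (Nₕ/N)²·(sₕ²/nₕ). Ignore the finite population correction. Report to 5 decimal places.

0.33991

N = 30345. Term for each stratum: Wₕ²sₕ²/nₕ.
Var(x̄_st) = 0.31861053 + 0.02129603 = 0.33990656 → 0.33991.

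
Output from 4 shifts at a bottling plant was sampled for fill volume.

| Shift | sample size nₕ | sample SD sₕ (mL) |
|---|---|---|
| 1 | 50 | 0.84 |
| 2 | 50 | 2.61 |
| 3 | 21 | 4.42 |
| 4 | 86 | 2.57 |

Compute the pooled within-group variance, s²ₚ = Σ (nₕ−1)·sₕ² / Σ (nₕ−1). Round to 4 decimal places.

6.5050

Degrees of freedom: 49 + 49 + 20 + 85 = 203.
Σ(nₕ−1)sₕ² = 49·0.7056 + 49·6.8121 + 20·19.5364 + 85·6.6049 = 1320.5118.
s²ₚ = 1320.5118 / 203 = 6.504984... → 6.5050.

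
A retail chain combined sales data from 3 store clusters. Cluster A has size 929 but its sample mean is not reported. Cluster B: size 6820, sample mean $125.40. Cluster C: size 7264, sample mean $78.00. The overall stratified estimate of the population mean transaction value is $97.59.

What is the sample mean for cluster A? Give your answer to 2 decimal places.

46.61

N = 929 + 6820 + 7264 = 15013.
Overall total = μ·N = 97.59·15013 = 1465118.67.
Subtract the known strata: 6820·125.40 + 7264·78.00 = 1421820.
Remaining total for cluster A: 1465118.67 − 1421820 = 43298.67.
Divide by its size: 43298.67 / 929 = 46.6078... → 46.61.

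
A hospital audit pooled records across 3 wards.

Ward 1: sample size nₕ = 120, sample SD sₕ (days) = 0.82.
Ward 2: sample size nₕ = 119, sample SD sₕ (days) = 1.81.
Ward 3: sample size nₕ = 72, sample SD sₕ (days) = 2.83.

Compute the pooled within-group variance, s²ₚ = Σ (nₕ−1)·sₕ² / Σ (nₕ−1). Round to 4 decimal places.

1: (120−1)·0.82² = 119·0.6724 = 80.0156
2: (119−1)·1.81² = 118·3.2761 = 386.5798
3: (72−1)·2.83² = 71·8.0089 = 568.6319
Numerator = 1035.2273; denominator = Σ(nₕ−1) = 308.
s²ₚ = 1035.2273/308 = 3.361128... → 3.3611.

3.3611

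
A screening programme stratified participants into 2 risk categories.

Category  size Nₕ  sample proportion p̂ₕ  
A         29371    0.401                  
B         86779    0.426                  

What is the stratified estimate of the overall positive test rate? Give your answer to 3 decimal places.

0.420

Wₕ = Nₕ/N with N = 116150: 0.2529, 0.7471.
p̂_st = 0.2529·0.401 + 0.7471·0.426 ≈ 0.41968... → 0.420.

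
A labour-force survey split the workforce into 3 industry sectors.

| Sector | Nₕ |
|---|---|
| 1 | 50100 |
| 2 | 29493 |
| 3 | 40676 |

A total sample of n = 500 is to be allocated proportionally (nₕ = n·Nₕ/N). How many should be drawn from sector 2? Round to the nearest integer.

123

Share of sector 2 = 29493/120269 = 0.24523.
Allocate 500 × 0.24523 = 122.613... → 123.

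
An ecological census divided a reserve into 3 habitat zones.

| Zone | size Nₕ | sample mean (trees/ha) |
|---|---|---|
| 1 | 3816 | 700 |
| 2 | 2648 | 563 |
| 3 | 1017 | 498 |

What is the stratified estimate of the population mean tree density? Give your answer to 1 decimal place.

624.0

N = 3816 + 2648 + 1017 = 7481.
The stratified mean weights each stratum mean by its population share Nₕ/N.
Σ Nₕx̄ₕ = 3816·700 + 2648·563 + 1017·498 = 2671200 + 1490824 + 506466 = 4668490.
Divide by N: 4668490 / 7481 = 624.046... → 624.0.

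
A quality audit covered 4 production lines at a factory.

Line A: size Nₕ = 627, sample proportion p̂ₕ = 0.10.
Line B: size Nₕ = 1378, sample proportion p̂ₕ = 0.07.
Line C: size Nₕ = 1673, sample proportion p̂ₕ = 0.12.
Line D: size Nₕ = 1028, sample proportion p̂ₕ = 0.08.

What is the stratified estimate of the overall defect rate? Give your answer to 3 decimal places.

N = 627 + 1378 + 1673 + 1028 = 4706.
Overall proportion = Σ (Nₕ/N)·p̂ₕ.
Σ Nₕp̂ₕ = 62.7 + 96.46 + 200.76 + 82.24 = 442.16.
442.16 / 4706 = 0.09396... → 0.094.

0.094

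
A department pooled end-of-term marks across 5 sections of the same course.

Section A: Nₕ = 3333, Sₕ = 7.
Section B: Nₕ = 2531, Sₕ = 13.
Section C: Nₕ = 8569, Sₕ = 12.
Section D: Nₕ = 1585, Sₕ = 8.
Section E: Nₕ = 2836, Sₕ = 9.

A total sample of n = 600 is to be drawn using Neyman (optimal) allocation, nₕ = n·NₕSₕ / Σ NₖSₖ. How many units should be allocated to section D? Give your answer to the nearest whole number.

39

A: NₕSₕ = 3333·7 = 23331
B: NₕSₕ = 2531·13 = 32903
C: NₕSₕ = 8569·12 = 102828
D: NₕSₕ = 1585·8 = 12680
E: NₕSₕ = 2836·9 = 25524
Σ NₕSₕ = 197266.
n_D = 600·12680/197266 = 38.567... → 39.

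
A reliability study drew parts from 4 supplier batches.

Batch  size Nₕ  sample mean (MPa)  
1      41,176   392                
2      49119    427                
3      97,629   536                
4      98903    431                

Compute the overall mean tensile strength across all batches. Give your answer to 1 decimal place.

460.5

N = 41176 + 49119 + 97629 + 98903 = 286827.
Overall mean = Σ (Nₕ/N)·x̄ₕ — weight by population share, not a simple average.
Σ Nₕx̄ₕ = 41176·392 + 49119·427 + 97629·536 + 98903·431 = 16140992 + 20973813 + 52329144 + 42627193 = 132071142.
Divide by N: 132071142 / 286827 = 460.456... → 460.5.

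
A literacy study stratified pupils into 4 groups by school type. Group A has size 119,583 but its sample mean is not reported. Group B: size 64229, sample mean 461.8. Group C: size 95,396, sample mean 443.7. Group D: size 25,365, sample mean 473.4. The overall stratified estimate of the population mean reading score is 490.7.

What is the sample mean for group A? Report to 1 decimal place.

547.4

Σ Nₕx̄ₕ = N·μ, so 119583·x̄_A = 304573·490.7 − (64229·461.8 + 95396·443.7 + 25365·473.4).
= 149453971.1 − 83995948.4 = 65458022.7.
x̄_A = 65458022.7 / 119583 = 547.386... → 547.4.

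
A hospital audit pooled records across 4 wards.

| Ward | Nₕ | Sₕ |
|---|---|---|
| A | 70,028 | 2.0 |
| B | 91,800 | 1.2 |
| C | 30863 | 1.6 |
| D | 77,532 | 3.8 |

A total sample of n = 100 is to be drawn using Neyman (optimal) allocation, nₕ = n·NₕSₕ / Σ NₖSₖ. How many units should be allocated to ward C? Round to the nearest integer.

8

Σ NₕSₕ = 70028·2.0 + 91800·1.2 + 30863·1.6 + 77532·3.8 = 594218.4.
Share for C: 49380.8/594218.4 = 0.08310.
n_C = 100 × 0.08310 = 8.310... → 8.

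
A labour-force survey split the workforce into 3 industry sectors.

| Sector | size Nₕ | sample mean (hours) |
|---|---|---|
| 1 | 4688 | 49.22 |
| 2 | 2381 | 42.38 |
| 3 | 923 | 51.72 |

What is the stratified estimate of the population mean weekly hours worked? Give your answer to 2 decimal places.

47.47

x̄_st = (Σ Nₕx̄ₕ) / (Σ Nₕ) = (4688·49.22 + 2381·42.38 + 923·51.72) / 7992
= 379387.7 / 7992 = 47.4709... → 47.47.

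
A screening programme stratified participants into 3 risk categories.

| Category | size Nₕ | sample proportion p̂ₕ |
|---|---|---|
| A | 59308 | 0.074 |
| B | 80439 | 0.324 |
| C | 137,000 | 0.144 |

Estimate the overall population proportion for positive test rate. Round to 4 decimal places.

N = 59308 + 80439 + 137000 = 276747.
Overall proportion = Σ (Nₕ/N)·p̂ₕ.
Σ Nₕp̂ₕ = 4388.792 + 26062.236 + 19728 = 50179.028.
50179.028 / 276747 = 0.181317... → 0.1813.

0.1813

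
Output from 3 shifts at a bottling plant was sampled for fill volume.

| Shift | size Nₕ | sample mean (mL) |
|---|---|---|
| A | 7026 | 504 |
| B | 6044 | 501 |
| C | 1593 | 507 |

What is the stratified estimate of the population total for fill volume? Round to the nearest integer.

7376799

Population total = Σ Nₕ·x̄ₕ (each stratum's size times its mean).
7026·504 + 6044·501 + 1593·507 = 3541104 + 3028044 + 807651 = 7376799.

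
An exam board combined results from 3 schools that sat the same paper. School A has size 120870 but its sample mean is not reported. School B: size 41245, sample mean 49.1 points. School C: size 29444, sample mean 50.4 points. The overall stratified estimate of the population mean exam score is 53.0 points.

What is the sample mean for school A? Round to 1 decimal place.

55.0

Σ Nₕx̄ₕ = N·μ, so 120870·x̄_A = 191559·53.0 − (41245·49.1 + 29444·50.4).
= 10152627 − 3509107.1 = 6643519.9.
x̄_A = 6643519.9 / 120870 = 54.964... → 55.0.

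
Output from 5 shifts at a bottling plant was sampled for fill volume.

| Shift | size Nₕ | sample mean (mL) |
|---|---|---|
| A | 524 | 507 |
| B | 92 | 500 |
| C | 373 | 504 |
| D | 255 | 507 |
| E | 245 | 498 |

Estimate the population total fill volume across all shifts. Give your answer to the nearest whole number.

A: 524·507 = 265668
B: 92·500 = 46000
C: 373·504 = 187992
D: 255·507 = 129285
E: 245·498 = 122010
τ̂ = Σ Nₕx̄ₕ = 750955.

750955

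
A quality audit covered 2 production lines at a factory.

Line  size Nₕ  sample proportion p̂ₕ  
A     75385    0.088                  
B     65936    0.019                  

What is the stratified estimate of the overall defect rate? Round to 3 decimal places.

Wₕ = Nₕ/N with N = 141321: 0.5334, 0.4666.
p̂_st = 0.5334·0.088 + 0.4666·0.019 ≈ 0.05581... → 0.056.

0.056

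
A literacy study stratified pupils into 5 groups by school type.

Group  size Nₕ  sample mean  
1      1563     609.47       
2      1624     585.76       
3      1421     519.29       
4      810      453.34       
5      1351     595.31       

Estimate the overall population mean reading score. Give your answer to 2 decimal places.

N = 6769; weights Wₕ = Nₕ/N = (0.2309, 0.2399, 0.2099, 0.1197, 0.1996).
x̄_st = Σ Wₕ·x̄ₕ = 0.2309·609.47 + 0.2399·585.76 + 0.2099·519.29 + 0.1197·453.34 + 0.1996·595.31 ≈ 563.3411...
→ 563.34.

563.34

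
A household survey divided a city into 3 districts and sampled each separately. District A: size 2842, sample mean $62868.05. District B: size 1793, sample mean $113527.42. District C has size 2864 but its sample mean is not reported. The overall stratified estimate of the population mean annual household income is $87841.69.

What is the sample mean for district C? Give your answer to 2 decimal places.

96543.01

Σ Nₕx̄ₕ = N·μ, so 2864·x̄_C = 7499·87841.69 − (2842·62868.05 + 1793·113527.42).
= 658724833.31 − 382225662.16 = 276499171.15.
x̄_C = 276499171.15 / 2864 = 96543.0067... → 96543.01.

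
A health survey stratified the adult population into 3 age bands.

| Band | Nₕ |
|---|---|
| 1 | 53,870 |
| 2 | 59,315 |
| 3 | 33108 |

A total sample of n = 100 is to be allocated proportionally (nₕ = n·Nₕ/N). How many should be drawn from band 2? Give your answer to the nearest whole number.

N = 53870 + 59315 + 33108 = 146293.
n_2 = 100·59315/146293 = 40.545... → 41.

41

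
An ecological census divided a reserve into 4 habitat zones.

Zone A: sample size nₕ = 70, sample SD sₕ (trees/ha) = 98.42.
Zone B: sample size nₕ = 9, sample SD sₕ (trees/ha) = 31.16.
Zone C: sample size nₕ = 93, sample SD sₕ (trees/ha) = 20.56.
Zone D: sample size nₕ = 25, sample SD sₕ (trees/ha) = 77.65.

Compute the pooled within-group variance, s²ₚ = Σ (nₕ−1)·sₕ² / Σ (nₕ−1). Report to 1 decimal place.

Degrees of freedom: 69 + 8 + 92 + 24 = 193.
Σ(nₕ−1)sₕ² = 69·9686.4964 + 8·970.9456 + 92·422.7136 + 24·6029.5225 = 859734.0076.
s²ₚ = 859734.0076 / 193 = 4454.580... → 4454.6.

4454.6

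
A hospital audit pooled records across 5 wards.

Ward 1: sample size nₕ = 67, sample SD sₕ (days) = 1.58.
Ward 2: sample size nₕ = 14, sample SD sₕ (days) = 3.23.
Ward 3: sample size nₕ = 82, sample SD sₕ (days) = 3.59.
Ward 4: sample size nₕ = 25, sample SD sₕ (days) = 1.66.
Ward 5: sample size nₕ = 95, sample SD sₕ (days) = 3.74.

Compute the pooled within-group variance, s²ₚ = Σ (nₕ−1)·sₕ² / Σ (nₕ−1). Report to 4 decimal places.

Degrees of freedom: 66 + 13 + 81 + 24 + 94 = 278.
Σ(nₕ−1)sₕ² = 66·2.4964 + 13·10.4329 + 81·12.8881 + 24·2.7556 + 94·13.9876 = 2725.295.
s²ₚ = 2725.295 / 278 = 9.803219... → 9.8032.

9.8032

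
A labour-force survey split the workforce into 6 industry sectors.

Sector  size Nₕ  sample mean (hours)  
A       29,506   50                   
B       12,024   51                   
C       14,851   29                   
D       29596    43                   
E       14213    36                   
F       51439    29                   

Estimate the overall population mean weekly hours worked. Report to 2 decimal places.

38.22

x̄_st = (Σ Nₕx̄ₕ) / (Σ Nₕ) = (29506·50 + 12024·51 + 14851·29 + 29596·43 + 14213·36 + 51439·29) / 151629
= 5795230 / 151629 = 38.2198... → 38.22.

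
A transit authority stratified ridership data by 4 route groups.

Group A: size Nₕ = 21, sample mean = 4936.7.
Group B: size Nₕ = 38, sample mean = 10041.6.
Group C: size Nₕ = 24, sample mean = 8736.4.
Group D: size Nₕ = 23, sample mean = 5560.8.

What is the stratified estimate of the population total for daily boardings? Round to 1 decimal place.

822823.5

A: 21·4936.7 = 103670.7
B: 38·10041.6 = 381580.8
C: 24·8736.4 = 209673.6
D: 23·5560.8 = 127898.4
τ̂ = Σ Nₕx̄ₕ = 822823.5.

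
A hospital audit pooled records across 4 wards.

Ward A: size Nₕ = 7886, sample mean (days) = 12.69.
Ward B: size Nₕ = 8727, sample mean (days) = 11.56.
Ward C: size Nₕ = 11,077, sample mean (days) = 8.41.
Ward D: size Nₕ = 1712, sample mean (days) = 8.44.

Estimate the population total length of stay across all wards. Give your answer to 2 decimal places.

Estimate total by summing Nₕ·x̄ₕ over strata.
7886·12.69 + 8727·11.56 + 11077·8.41 + 1712·8.44 = 100073.34 + 100884.12 + 93157.57 + 14449.28 = 308564.31.

308564.31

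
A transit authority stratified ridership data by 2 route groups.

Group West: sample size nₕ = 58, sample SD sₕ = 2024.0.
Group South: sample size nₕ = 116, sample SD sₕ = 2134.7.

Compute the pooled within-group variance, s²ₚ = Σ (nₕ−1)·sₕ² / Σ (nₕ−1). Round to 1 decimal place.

4404380.2

West: (58−1)·2024.0² = 57·4096576 = 233504832
South: (116−1)·2134.7² = 115·4556944.09 = 524048570.35
Numerator = 757553402.35; denominator = Σ(nₕ−1) = 172.
s²ₚ = 757553402.35/172 = 4404380.246... → 4404380.2.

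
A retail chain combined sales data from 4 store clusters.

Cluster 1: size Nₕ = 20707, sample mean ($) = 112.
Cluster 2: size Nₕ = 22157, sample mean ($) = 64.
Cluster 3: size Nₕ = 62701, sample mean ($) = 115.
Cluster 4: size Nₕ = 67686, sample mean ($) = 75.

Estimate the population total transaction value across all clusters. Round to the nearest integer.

Population total = Σ Nₕ·x̄ₕ (each stratum's size times its mean).
20707·112 + 22157·64 + 62701·115 + 67686·75 = 2319184 + 1418048 + 7210615 + 5076450 = 16024297.

16024297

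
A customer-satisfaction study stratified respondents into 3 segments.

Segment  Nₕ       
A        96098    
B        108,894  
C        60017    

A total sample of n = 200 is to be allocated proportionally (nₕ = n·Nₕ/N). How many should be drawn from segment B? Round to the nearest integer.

N = 96098 + 108894 + 60017 = 265009.
n_B = 200·108894/265009 = 82.181... → 82.

82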